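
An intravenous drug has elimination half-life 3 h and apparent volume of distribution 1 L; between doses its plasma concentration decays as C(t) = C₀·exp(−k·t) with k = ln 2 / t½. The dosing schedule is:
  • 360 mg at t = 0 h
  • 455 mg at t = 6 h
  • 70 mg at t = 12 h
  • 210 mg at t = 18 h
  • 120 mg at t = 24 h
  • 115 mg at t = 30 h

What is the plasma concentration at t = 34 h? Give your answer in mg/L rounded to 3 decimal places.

64.031 mg/L

k = ln 2 / 3 = 0.23105 per h
Dose 1 (360 mg at t=0 h): 360·exp(−0.23105·34) = 0.140 mg/L
Dose 2 (455 mg at t=6 h): 455·exp(−0.23105·28) = 0.705 mg/L
Dose 3 (70 mg at t=12 h): 70·exp(−0.23105·22) = 0.434 mg/L
Dose 4 (210 mg at t=18 h): 210·exp(−0.23105·16) = 5.209 mg/L
Dose 5 (120 mg at t=24 h): 120·exp(−0.23105·10) = 11.906 mg/L
Dose 6 (115 mg at t=30 h): 115·exp(−0.23105·4) = 45.638 mg/L
C(34) = 0.140 + 0.705 + 0.434 + 5.209 + 11.906 + 45.638 = 64.031 mg/L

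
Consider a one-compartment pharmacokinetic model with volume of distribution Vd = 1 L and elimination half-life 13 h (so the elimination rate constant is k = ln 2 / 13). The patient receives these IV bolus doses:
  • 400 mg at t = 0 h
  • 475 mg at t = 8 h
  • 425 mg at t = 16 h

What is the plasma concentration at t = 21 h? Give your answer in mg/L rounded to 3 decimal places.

693.594 mg/L

k = ln 2 / 13 = 0.05332 per h
Dose 1 (400 mg at t=0 h): 400·exp(−0.05332·21) = 130.551 mg/L
Dose 2 (475 mg at t=8 h): 475·exp(−0.05332·13) = 237.500 mg/L
Dose 3 (425 mg at t=16 h): 425·exp(−0.05332·5) = 325.543 mg/L
C(21) = 130.551 + 237.500 + 325.543 = 693.594 mg/L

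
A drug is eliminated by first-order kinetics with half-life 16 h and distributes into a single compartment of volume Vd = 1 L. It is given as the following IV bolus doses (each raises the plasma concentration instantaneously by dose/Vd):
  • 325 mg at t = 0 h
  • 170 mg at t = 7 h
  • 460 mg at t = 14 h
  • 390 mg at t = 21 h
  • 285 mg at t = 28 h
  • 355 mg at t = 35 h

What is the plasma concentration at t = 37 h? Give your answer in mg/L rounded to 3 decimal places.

k = ln 2 / 16 = 0.04332 per h
Dose 1 (325 mg at t=0 h): 325·exp(−0.04332·37) = 65.426 mg/L
Dose 2 (170 mg at t=7 h): 170·exp(−0.04332·30) = 46.347 mg/L
Dose 3 (460 mg at t=14 h): 460·exp(−0.04332·23) = 169.835 mg/L
Dose 4 (390 mg at t=21 h): 390·exp(−0.04332·16) = 195.000 mg/L
Dose 5 (285 mg at t=28 h): 285·exp(−0.04332·9) = 192.981 mg/L
Dose 6 (355 mg at t=35 h): 355·exp(−0.04332·2) = 325.536 mg/L
C(37) = 65.426 + 46.347 + 169.835 + 195.000 + 192.981 + 325.536 = 995.126 mg/L

995.126 mg/L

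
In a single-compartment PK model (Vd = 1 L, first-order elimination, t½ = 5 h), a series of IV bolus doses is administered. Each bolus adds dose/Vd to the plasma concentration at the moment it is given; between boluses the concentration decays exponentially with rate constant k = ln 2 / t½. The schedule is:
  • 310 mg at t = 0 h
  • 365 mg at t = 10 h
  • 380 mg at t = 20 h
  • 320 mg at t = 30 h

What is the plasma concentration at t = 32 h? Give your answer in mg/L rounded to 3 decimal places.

k = ln 2 / 5 = 0.13863 per h
Dose 1 (310 mg at t=0 h): 310·exp(−0.13863·32) = 3.671 mg/L
Dose 2 (365 mg at t=10 h): 365·exp(−0.13863·22) = 17.289 mg/L
Dose 3 (380 mg at t=20 h): 380·exp(−0.13863·12) = 71.997 mg/L
Dose 4 (320 mg at t=30 h): 320·exp(−0.13863·2) = 242.515 mg/L
C(32) = 3.671 + 17.289 + 71.997 + 242.515 = 335.471 mg/L

335.471 mg/L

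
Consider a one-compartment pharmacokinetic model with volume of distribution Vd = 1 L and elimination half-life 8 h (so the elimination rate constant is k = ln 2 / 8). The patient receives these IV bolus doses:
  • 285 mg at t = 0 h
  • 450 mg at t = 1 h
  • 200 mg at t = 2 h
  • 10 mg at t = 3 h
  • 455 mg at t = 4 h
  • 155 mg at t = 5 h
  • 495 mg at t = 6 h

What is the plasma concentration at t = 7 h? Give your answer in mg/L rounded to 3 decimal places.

1494.833 mg/L

k = ln 2 / 8 = 0.08664 per h
Dose 1 (285 mg at t=0 h): 285·exp(−0.08664·7) = 155.397 mg/L
Dose 2 (450 mg at t=1 h): 450·exp(−0.08664·6) = 267.572 mg/L
Dose 3 (200 mg at t=2 h): 200·exp(−0.08664·5) = 129.684 mg/L
Dose 4 (10 mg at t=3 h): 10·exp(−0.08664·4) = 7.071 mg/L
Dose 5 (455 mg at t=4 h): 455·exp(−0.08664·3) = 350.853 mg/L
Dose 6 (155 mg at t=5 h): 155·exp(−0.08664·2) = 130.339 mg/L
Dose 7 (495 mg at t=6 h): 495·exp(−0.08664·1) = 453.917 mg/L
C(7) = 155.397 + 267.572 + 129.684 + 7.071 + 350.853 + 130.339 + 453.917 = 1494.833 mg/L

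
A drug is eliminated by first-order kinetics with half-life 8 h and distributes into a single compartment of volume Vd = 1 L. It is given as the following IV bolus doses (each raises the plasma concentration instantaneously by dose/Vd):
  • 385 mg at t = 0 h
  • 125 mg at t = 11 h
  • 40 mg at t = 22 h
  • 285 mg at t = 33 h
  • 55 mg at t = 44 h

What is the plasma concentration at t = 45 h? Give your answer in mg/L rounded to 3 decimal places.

171.021 mg/L

k = ln 2 / 8 = 0.08664 per h
Dose 1 (385 mg at t=0 h): 385·exp(−0.08664·45) = 7.801 mg/L
Dose 2 (125 mg at t=11 h): 125·exp(−0.08664·34) = 6.570 mg/L
Dose 3 (40 mg at t=22 h): 40·exp(−0.08664·23) = 5.453 mg/L
Dose 4 (285 mg at t=33 h): 285·exp(−0.08664·12) = 100.763 mg/L
Dose 5 (55 mg at t=44 h): 55·exp(−0.08664·1) = 50.435 mg/L
C(45) = 7.801 + 6.570 + 5.453 + 100.763 + 50.435 = 171.021 mg/L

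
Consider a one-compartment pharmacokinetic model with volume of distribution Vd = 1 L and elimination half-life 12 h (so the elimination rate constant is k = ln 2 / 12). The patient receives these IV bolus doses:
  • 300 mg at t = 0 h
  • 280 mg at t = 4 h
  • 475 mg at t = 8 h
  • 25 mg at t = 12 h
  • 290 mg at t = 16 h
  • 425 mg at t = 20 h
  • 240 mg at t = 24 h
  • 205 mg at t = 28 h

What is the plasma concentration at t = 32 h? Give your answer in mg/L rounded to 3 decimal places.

870.916 mg/L

k = ln 2 / 12 = 0.05776 per h
Dose 1 (300 mg at t=0 h): 300·exp(−0.05776·32) = 47.247 mg/L
Dose 2 (280 mg at t=4 h): 280·exp(−0.05776·28) = 55.559 mg/L
Dose 3 (475 mg at t=8 h): 475·exp(−0.05776·24) = 118.750 mg/L
Dose 4 (25 mg at t=12 h): 25·exp(−0.05776·20) = 7.875 mg/L
Dose 5 (290 mg at t=16 h): 290·exp(−0.05776·16) = 115.087 mg/L
Dose 6 (425 mg at t=20 h): 425·exp(−0.05776·12) = 212.500 mg/L
Dose 7 (240 mg at t=24 h): 240·exp(−0.05776·8) = 151.191 mg/L
Dose 8 (205 mg at t=28 h): 205·exp(−0.05776·4) = 162.709 mg/L
C(32) = 47.247 + 55.559 + 118.750 + 7.875 + 115.087 + 212.500 + 151.191 + 162.709 = 870.916 mg/L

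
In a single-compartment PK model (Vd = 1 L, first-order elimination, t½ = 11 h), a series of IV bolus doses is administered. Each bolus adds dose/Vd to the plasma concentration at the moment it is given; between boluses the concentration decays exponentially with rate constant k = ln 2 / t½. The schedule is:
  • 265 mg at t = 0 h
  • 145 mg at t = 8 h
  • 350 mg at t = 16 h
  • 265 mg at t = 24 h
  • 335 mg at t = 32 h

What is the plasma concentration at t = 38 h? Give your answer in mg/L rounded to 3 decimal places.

k = ln 2 / 11 = 0.06301 per h
Dose 1 (265 mg at t=0 h): 265·exp(−0.06301·38) = 24.173 mg/L
Dose 2 (145 mg at t=8 h): 145·exp(−0.06301·30) = 21.897 mg/L
Dose 3 (350 mg at t=16 h): 350·exp(−0.06301·22) = 87.500 mg/L
Dose 4 (265 mg at t=24 h): 265·exp(−0.06301·14) = 109.677 mg/L
Dose 5 (335 mg at t=32 h): 335·exp(−0.06301·6) = 229.534 mg/L
C(38) = 24.173 + 21.897 + 87.500 + 109.677 + 229.534 = 472.780 mg/L

472.780 mg/L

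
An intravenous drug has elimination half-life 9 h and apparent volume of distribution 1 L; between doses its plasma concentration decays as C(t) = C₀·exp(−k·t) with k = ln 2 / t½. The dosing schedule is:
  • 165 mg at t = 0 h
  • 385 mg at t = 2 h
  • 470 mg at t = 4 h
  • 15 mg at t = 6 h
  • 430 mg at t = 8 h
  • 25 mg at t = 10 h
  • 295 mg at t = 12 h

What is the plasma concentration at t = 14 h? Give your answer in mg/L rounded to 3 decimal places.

976.743 mg/L

k = ln 2 / 9 = 0.07702 per h
Dose 1 (165 mg at t=0 h): 165·exp(−0.07702·14) = 56.133 mg/L
Dose 2 (385 mg at t=2 h): 385·exp(−0.07702·12) = 152.787 mg/L
Dose 3 (470 mg at t=4 h): 470·exp(−0.07702·10) = 217.581 mg/L
Dose 4 (15 mg at t=6 h): 15·exp(−0.07702·8) = 8.100 mg/L
Dose 5 (430 mg at t=8 h): 430·exp(−0.07702·6) = 270.883 mg/L
Dose 6 (25 mg at t=10 h): 25·exp(−0.07702·4) = 18.372 mg/L
Dose 7 (295 mg at t=12 h): 295·exp(−0.07702·2) = 252.887 mg/L
C(14) = 56.133 + 152.787 + 217.581 + 8.100 + 270.883 + 18.372 + 252.887 = 976.743 mg/L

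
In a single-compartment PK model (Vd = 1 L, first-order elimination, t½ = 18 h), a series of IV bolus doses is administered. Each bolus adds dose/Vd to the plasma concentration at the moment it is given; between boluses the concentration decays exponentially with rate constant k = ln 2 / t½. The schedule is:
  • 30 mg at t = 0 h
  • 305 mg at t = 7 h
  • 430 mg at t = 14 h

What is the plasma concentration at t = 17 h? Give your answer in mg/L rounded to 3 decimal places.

606.196 mg/L

k = ln 2 / 18 = 0.03851 per h
Dose 1 (30 mg at t=0 h): 30·exp(−0.03851·17) = 15.589 mg/L
Dose 2 (305 mg at t=7 h): 305·exp(−0.03851·10) = 207.520 mg/L
Dose 3 (430 mg at t=14 h): 430·exp(−0.03851·3) = 383.086 mg/L
C(17) = 15.589 + 207.520 + 383.086 = 606.196 mg/L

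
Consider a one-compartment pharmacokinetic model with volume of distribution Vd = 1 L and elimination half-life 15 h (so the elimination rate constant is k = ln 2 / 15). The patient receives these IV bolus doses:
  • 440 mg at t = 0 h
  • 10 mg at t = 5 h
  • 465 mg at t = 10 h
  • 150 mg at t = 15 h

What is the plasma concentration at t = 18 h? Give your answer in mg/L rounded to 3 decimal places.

648.883 mg/L

k = ln 2 / 15 = 0.04621 per h
Dose 1 (440 mg at t=0 h): 440·exp(−0.04621·18) = 191.521 mg/L
Dose 2 (10 mg at t=5 h): 10·exp(−0.04621·13) = 5.484 mg/L
Dose 3 (465 mg at t=10 h): 465·exp(−0.04621·8) = 321.295 mg/L
Dose 4 (150 mg at t=15 h): 150·exp(−0.04621·3) = 130.583 mg/L
C(18) = 191.521 + 5.484 + 321.295 + 130.583 = 648.883 mg/L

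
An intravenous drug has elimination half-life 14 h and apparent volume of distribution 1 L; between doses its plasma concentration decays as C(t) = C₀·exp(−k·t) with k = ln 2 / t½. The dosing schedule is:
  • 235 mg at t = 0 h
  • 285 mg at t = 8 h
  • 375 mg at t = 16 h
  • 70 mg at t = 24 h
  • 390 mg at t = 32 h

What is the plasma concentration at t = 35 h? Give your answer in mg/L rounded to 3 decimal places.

639.566 mg/L

k = ln 2 / 14 = 0.04951 per h
Dose 1 (235 mg at t=0 h): 235·exp(−0.04951·35) = 41.543 mg/L
Dose 2 (285 mg at t=8 h): 285·exp(−0.04951·27) = 74.866 mg/L
Dose 3 (375 mg at t=16 h): 375·exp(−0.04951·19) = 146.383 mg/L
Dose 4 (70 mg at t=24 h): 70·exp(−0.04951·11) = 40.605 mg/L
Dose 5 (390 mg at t=32 h): 390·exp(−0.04951·3) = 336.169 mg/L
C(35) = 41.543 + 74.866 + 146.383 + 40.605 + 336.169 = 639.566 mg/L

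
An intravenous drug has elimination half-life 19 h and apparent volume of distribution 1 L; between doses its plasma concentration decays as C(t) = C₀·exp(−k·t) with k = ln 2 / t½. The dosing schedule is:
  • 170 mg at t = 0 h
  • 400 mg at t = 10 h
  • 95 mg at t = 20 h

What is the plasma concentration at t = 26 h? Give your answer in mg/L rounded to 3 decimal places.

k = ln 2 / 19 = 0.03648 per h
Dose 1 (170 mg at t=0 h): 170·exp(−0.03648·26) = 65.844 mg/L
Dose 2 (400 mg at t=10 h): 400·exp(−0.03648·16) = 223.132 mg/L
Dose 3 (95 mg at t=20 h): 95·exp(−0.03648·6) = 76.324 mg/L
C(26) = 65.844 + 223.132 + 76.324 = 365.299 mg/L

365.299 mg/L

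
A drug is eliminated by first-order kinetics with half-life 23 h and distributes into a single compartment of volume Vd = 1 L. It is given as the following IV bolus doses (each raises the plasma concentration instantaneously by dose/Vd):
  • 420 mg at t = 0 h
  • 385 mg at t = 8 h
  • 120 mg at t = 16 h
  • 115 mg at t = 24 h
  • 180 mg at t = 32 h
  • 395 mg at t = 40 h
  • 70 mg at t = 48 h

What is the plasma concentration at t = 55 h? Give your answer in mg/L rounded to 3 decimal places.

653.709 mg/L

k = ln 2 / 23 = 0.03014 per h
Dose 1 (420 mg at t=0 h): 420·exp(−0.03014·55) = 80.056 mg/L
Dose 2 (385 mg at t=8 h): 385·exp(−0.03014·47) = 93.393 mg/L
Dose 3 (120 mg at t=16 h): 120·exp(−0.03014·39) = 37.046 mg/L
Dose 4 (115 mg at t=24 h): 115·exp(−0.03014·31) = 45.182 mg/L
Dose 5 (180 mg at t=32 h): 180·exp(−0.03014·23) = 90.000 mg/L
Dose 6 (395 mg at t=40 h): 395·exp(−0.03014·15) = 251.347 mg/L
Dose 7 (70 mg at t=48 h): 70·exp(−0.03014·7) = 56.687 mg/L
C(55) = 80.056 + 93.393 + 37.046 + 45.182 + 90.000 + 251.347 + 56.687 = 653.709 mg/L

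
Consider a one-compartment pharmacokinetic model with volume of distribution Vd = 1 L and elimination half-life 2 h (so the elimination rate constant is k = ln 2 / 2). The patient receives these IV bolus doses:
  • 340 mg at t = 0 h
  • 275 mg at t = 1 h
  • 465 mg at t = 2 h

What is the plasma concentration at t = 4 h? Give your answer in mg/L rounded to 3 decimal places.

k = ln 2 / 2 = 0.34657 per h
Dose 1 (340 mg at t=0 h): 340·exp(−0.34657·4) = 85.000 mg/L
Dose 2 (275 mg at t=1 h): 275·exp(−0.34657·3) = 97.227 mg/L
Dose 3 (465 mg at t=2 h): 465·exp(−0.34657·2) = 232.500 mg/L
C(4) = 85.000 + 97.227 + 232.500 = 414.727 mg/L

414.727 mg/L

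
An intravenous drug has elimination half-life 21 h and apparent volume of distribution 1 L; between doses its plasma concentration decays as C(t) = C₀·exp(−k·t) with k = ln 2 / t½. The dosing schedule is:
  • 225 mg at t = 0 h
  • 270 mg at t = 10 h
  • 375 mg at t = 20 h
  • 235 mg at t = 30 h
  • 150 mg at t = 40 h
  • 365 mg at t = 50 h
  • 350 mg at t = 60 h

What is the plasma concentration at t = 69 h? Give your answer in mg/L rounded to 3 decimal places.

k = ln 2 / 21 = 0.03301 per h
Dose 1 (225 mg at t=0 h): 225·exp(−0.03301·69) = 23.072 mg/L
Dose 2 (270 mg at t=10 h): 270·exp(−0.03301·59) = 38.513 mg/L
Dose 3 (375 mg at t=20 h): 375·exp(−0.03301·49) = 74.409 mg/L
Dose 4 (235 mg at t=30 h): 235·exp(−0.03301·39) = 64.865 mg/L
Dose 5 (150 mg at t=40 h): 150·exp(−0.03301·29) = 57.595 mg/L
Dose 6 (365 mg at t=50 h): 365·exp(−0.03301·19) = 194.954 mg/L
Dose 7 (350 mg at t=60 h): 350·exp(−0.03301·9) = 260.049 mg/L
C(69) = 23.072 + 38.513 + 74.409 + 64.865 + 57.595 + 194.954 + 260.049 = 713.458 mg/L

713.458 mg/L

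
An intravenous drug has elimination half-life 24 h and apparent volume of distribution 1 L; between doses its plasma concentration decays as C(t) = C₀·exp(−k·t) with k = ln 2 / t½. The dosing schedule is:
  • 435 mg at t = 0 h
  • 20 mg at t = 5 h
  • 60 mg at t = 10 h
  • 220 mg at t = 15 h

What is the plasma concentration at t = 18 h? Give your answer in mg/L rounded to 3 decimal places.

521.755 mg/L

k = ln 2 / 24 = 0.02888 per h
Dose 1 (435 mg at t=0 h): 435·exp(−0.02888·18) = 258.653 mg/L
Dose 2 (20 mg at t=5 h): 20·exp(−0.02888·13) = 13.740 mg/L
Dose 3 (60 mg at t=10 h): 60·exp(−0.02888·8) = 47.622 mg/L
Dose 4 (220 mg at t=15 h): 220·exp(−0.02888·3) = 201.741 mg/L
C(18) = 258.653 + 13.740 + 47.622 + 201.741 = 521.755 mg/L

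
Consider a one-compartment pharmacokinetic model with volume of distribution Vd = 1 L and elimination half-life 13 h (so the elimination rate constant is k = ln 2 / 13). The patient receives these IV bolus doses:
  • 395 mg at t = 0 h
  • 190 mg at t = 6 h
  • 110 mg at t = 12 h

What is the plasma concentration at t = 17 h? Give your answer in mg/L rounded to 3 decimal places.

k = ln 2 / 13 = 0.05332 per h
Dose 1 (395 mg at t=0 h): 395·exp(−0.05332·17) = 159.567 mg/L
Dose 2 (190 mg at t=6 h): 190·exp(−0.05332·11) = 105.690 mg/L
Dose 3 (110 mg at t=12 h): 110·exp(−0.05332·5) = 84.258 mg/L
C(17) = 159.567 + 105.690 + 84.258 = 349.515 mg/L

349.515 mg/L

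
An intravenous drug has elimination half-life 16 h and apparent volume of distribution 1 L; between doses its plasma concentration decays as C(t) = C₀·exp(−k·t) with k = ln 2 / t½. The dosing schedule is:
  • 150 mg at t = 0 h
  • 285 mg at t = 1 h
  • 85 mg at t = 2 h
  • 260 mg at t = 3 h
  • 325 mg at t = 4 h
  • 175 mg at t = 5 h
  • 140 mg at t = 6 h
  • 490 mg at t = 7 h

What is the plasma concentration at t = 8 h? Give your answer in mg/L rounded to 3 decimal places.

1615.991 mg/L

k = ln 2 / 16 = 0.04332 per h
Dose 1 (150 mg at t=0 h): 150·exp(−0.04332·8) = 106.066 mg/L
Dose 2 (285 mg at t=1 h): 285·exp(−0.04332·7) = 210.448 mg/L
Dose 3 (85 mg at t=2 h): 85·exp(−0.04332·6) = 65.544 mg/L
Dose 4 (260 mg at t=3 h): 260·exp(−0.04332·5) = 209.364 mg/L
Dose 5 (325 mg at t=4 h): 325·exp(−0.04332·4) = 273.291 mg/L
Dose 6 (175 mg at t=5 h): 175·exp(−0.04332·3) = 153.672 mg/L
Dose 7 (140 mg at t=6 h): 140·exp(−0.04332·2) = 128.381 mg/L
Dose 8 (490 mg at t=7 h): 490·exp(−0.04332·1) = 469.226 mg/L
C(8) = 106.066 + 210.448 + 65.544 + 209.364 + 273.291 + 153.672 + 128.381 + 469.226 = 1615.991 mg/L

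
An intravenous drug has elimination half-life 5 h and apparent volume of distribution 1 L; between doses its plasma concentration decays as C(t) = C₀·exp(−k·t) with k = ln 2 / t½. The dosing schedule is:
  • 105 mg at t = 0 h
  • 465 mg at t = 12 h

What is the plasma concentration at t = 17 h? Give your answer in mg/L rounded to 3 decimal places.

242.447 mg/L

k = ln 2 / 5 = 0.13863 per h
Dose 1 (105 mg at t=0 h): 105·exp(−0.13863·17) = 9.947 mg/L
Dose 2 (465 mg at t=12 h): 465·exp(−0.13863·5) = 232.500 mg/L
C(17) = 9.947 + 232.500 = 242.447 mg/L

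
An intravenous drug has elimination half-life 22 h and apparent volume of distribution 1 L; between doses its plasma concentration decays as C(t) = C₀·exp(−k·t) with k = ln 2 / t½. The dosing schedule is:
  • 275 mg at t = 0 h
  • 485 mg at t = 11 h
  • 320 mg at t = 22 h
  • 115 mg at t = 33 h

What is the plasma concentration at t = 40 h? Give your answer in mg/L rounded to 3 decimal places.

546.218 mg/L

k = ln 2 / 22 = 0.03151 per h
Dose 1 (275 mg at t=0 h): 275·exp(−0.03151·40) = 77.984 mg/L
Dose 2 (485 mg at t=11 h): 485·exp(−0.03151·29) = 194.504 mg/L
Dose 3 (320 mg at t=22 h): 320·exp(−0.03151·18) = 181.490 mg/L
Dose 4 (115 mg at t=33 h): 115·exp(−0.03151·7) = 92.239 mg/L
C(40) = 77.984 + 194.504 + 181.490 + 92.239 = 546.218 mg/L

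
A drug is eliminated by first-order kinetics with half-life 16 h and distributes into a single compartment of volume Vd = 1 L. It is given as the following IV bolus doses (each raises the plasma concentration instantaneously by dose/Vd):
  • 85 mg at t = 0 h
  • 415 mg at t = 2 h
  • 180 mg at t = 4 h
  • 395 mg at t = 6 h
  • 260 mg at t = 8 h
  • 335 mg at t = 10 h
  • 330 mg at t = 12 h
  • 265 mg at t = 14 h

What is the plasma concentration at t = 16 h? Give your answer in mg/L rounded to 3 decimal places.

1594.605 mg/L

k = ln 2 / 16 = 0.04332 per h
Dose 1 (85 mg at t=0 h): 85·exp(−0.04332·16) = 42.500 mg/L
Dose 2 (415 mg at t=2 h): 415·exp(−0.04332·14) = 226.280 mg/L
Dose 3 (180 mg at t=4 h): 180·exp(−0.04332·12) = 107.029 mg/L
Dose 4 (395 mg at t=6 h): 395·exp(−0.04332·10) = 256.126 mg/L
Dose 5 (260 mg at t=8 h): 260·exp(−0.04332·8) = 183.848 mg/L
Dose 6 (335 mg at t=10 h): 335·exp(−0.04332·6) = 258.320 mg/L
Dose 7 (330 mg at t=12 h): 330·exp(−0.04332·4) = 277.496 mg/L
Dose 8 (265 mg at t=14 h): 265·exp(−0.04332·2) = 243.006 mg/L
C(16) = 42.500 + 226.280 + 107.029 + 256.126 + 183.848 + 258.320 + 277.496 + 243.006 = 1594.605 mg/L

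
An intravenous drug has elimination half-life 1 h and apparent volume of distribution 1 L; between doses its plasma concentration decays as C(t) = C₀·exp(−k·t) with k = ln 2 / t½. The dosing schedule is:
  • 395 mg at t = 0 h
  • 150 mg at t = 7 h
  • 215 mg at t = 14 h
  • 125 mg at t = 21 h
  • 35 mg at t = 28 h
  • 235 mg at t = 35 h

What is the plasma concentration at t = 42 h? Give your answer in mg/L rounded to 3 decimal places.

1.838 mg/L

k = ln 2 / 1 = 0.69315 per h
Dose 1 (395 mg at t=0 h): 395·exp(−0.69315·42) = 0.000 mg/L
Dose 2 (150 mg at t=7 h): 150·exp(−0.69315·35) = 0.000 mg/L
Dose 3 (215 mg at t=14 h): 215·exp(−0.69315·28) = 0.000 mg/L
Dose 4 (125 mg at t=21 h): 125·exp(−0.69315·21) = 0.000 mg/L
Dose 5 (35 mg at t=28 h): 35·exp(−0.69315·14) = 0.002 mg/L
Dose 6 (235 mg at t=35 h): 235·exp(−0.69315·7) = 1.836 mg/L
C(42) = 0.000 + 0.000 + 0.000 + 0.000 + 0.002 + 1.836 = 1.838 mg/L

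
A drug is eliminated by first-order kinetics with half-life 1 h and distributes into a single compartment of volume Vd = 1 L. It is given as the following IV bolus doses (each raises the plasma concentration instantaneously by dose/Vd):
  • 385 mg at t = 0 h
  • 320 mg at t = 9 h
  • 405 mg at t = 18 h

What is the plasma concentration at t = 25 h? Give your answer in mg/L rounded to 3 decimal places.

k = ln 2 / 1 = 0.69315 per h
Dose 1 (385 mg at t=0 h): 385·exp(−0.69315·25) = 0.000 mg/L
Dose 2 (320 mg at t=9 h): 320·exp(−0.69315·16) = 0.005 mg/L
Dose 3 (405 mg at t=18 h): 405·exp(−0.69315·7) = 3.164 mg/L
C(25) = 0.000 + 0.005 + 3.164 = 3.169 mg/L

3.169 mg/L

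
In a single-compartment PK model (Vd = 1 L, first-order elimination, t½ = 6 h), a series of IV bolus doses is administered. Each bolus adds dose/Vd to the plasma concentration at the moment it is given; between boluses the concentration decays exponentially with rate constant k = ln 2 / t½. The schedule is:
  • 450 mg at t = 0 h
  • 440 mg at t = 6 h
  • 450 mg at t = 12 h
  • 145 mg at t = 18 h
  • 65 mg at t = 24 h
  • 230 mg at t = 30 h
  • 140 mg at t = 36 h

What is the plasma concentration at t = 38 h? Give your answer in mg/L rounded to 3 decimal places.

k = ln 2 / 6 = 0.11552 per h
Dose 1 (450 mg at t=0 h): 450·exp(−0.11552·38) = 5.581 mg/L
Dose 2 (440 mg at t=6 h): 440·exp(−0.11552·32) = 10.913 mg/L
Dose 3 (450 mg at t=12 h): 450·exp(−0.11552·26) = 22.323 mg/L
Dose 4 (145 mg at t=18 h): 145·exp(−0.11552·20) = 14.386 mg/L
Dose 5 (65 mg at t=24 h): 65·exp(−0.11552·14) = 12.898 mg/L
Dose 6 (230 mg at t=30 h): 230·exp(−0.11552·8) = 91.276 mg/L
Dose 7 (140 mg at t=36 h): 140·exp(−0.11552·2) = 111.118 mg/L
C(38) = 5.581 + 10.913 + 22.323 + 14.386 + 12.898 + 91.276 + 111.118 = 268.494 mg/L

268.494 mg/L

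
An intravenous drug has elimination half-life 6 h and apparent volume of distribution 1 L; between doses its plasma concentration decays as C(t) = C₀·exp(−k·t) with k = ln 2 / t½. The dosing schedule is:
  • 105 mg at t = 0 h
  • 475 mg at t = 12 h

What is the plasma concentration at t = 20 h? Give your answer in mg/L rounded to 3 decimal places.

198.921 mg/L

k = ln 2 / 6 = 0.11552 per h
Dose 1 (105 mg at t=0 h): 105·exp(−0.11552·20) = 10.417 mg/L
Dose 2 (475 mg at t=12 h): 475·exp(−0.11552·8) = 188.504 mg/L
C(20) = 10.417 + 188.504 = 198.921 mg/L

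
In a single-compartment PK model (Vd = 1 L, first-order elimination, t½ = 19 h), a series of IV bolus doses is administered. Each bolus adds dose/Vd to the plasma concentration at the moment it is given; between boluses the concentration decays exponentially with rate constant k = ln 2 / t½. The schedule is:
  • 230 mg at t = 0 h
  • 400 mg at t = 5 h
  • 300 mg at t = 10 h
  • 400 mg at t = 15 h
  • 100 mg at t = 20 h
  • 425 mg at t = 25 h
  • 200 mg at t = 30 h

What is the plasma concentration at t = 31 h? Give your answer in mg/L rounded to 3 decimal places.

1192.962 mg/L

k = ln 2 / 19 = 0.03648 per h
Dose 1 (230 mg at t=0 h): 230·exp(−0.03648·31) = 74.229 mg/L
Dose 2 (400 mg at t=5 h): 400·exp(−0.03648·26) = 154.926 mg/L
Dose 3 (300 mg at t=10 h): 300·exp(−0.03648·21) = 139.445 mg/L
Dose 4 (400 mg at t=15 h): 400·exp(−0.03648·16) = 223.132 mg/L
Dose 5 (100 mg at t=20 h): 100·exp(−0.03648·11) = 66.945 mg/L
Dose 6 (425 mg at t=25 h): 425·exp(−0.03648·6) = 341.450 mg/L
Dose 7 (200 mg at t=30 h): 200·exp(−0.03648·1) = 192.835 mg/L
C(31) = 74.229 + 154.926 + 139.445 + 223.132 + 66.945 + 341.450 + 192.835 = 1192.962 mg/L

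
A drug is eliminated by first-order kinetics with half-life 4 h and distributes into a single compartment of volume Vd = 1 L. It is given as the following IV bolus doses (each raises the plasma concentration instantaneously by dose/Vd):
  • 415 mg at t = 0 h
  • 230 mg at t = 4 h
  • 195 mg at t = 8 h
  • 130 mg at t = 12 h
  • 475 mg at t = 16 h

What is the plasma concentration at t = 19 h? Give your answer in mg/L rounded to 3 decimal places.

382.590 mg/L

k = ln 2 / 4 = 0.17329 per h
Dose 1 (415 mg at t=0 h): 415·exp(−0.17329·19) = 15.423 mg/L
Dose 2 (230 mg at t=4 h): 230·exp(−0.17329·15) = 17.095 mg/L
Dose 3 (195 mg at t=8 h): 195·exp(−0.17329·11) = 28.987 mg/L
Dose 4 (130 mg at t=12 h): 130·exp(−0.17329·7) = 38.649 mg/L
Dose 5 (475 mg at t=16 h): 475·exp(−0.17329·3) = 282.437 mg/L
C(19) = 15.423 + 17.095 + 28.987 + 38.649 + 282.437 = 382.590 mg/L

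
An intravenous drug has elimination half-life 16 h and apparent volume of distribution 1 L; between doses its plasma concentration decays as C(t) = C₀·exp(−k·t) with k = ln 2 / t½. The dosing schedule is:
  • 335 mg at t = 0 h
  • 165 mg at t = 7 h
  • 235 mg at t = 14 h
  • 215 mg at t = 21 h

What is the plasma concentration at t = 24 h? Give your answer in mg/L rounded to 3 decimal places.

k = ln 2 / 16 = 0.04332 per h
Dose 1 (335 mg at t=0 h): 335·exp(−0.04332·24) = 118.440 mg/L
Dose 2 (165 mg at t=7 h): 165·exp(−0.04332·17) = 79.002 mg/L
Dose 3 (235 mg at t=14 h): 235·exp(−0.04332·10) = 152.379 mg/L
Dose 4 (215 mg at t=21 h): 215·exp(−0.04332·3) = 188.797 mg/L
C(24) = 118.440 + 79.002 + 152.379 + 188.797 = 538.618 mg/L

538.618 mg/L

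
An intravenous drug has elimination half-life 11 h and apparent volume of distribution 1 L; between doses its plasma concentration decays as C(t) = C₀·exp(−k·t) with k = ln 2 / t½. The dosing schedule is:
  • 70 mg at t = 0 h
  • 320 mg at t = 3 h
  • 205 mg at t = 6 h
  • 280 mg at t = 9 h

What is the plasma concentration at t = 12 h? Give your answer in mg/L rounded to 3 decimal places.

586.584 mg/L

k = ln 2 / 11 = 0.06301 per h
Dose 1 (70 mg at t=0 h): 70·exp(−0.06301·12) = 32.863 mg/L
Dose 2 (320 mg at t=3 h): 320·exp(−0.06301·9) = 181.490 mg/L
Dose 3 (205 mg at t=6 h): 205·exp(−0.06301·6) = 140.461 mg/L
Dose 4 (280 mg at t=9 h): 280·exp(−0.06301·3) = 231.771 mg/L
C(12) = 32.863 + 181.490 + 140.461 + 231.771 = 586.584 mg/L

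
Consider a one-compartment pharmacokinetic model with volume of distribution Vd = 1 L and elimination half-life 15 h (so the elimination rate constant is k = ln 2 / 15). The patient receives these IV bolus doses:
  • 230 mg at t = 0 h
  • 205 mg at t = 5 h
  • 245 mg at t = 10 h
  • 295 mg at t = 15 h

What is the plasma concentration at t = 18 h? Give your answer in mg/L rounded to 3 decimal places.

k = ln 2 / 15 = 0.04621 per h
Dose 1 (230 mg at t=0 h): 230·exp(−0.04621·18) = 100.113 mg/L
Dose 2 (205 mg at t=5 h): 205·exp(−0.04621·13) = 112.425 mg/L
Dose 3 (245 mg at t=10 h): 245·exp(−0.04621·8) = 169.284 mg/L
Dose 4 (295 mg at t=15 h): 295·exp(−0.04621·3) = 256.812 mg/L
C(18) = 100.113 + 112.425 + 169.284 + 256.812 = 638.635 mg/L

638.635 mg/L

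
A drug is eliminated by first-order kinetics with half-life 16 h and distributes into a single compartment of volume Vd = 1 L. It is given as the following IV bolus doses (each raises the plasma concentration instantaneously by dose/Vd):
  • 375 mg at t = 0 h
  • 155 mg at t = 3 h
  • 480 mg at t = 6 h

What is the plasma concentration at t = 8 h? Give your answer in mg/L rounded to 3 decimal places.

830.140 mg/L

k = ln 2 / 16 = 0.04332 per h
Dose 1 (375 mg at t=0 h): 375·exp(−0.04332·8) = 265.165 mg/L
Dose 2 (155 mg at t=3 h): 155·exp(−0.04332·5) = 124.813 mg/L
Dose 3 (480 mg at t=6 h): 480·exp(−0.04332·2) = 440.162 mg/L
C(8) = 265.165 + 124.813 + 440.162 = 830.140 mg/L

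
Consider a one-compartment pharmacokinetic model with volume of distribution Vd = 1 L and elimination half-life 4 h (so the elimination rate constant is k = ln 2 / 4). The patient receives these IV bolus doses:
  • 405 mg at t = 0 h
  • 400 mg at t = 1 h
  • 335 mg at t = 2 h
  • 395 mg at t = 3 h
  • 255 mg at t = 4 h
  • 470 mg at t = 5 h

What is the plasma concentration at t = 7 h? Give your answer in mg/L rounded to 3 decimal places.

k = ln 2 / 4 = 0.17329 per h
Dose 1 (405 mg at t=0 h): 405·exp(−0.17329·7) = 120.407 mg/L
Dose 2 (400 mg at t=1 h): 400·exp(−0.17329·6) = 141.421 mg/L
Dose 3 (335 mg at t=2 h): 335·exp(−0.17329·5) = 140.850 mg/L
Dose 4 (395 mg at t=3 h): 395·exp(−0.17329·4) = 197.500 mg/L
Dose 5 (255 mg at t=4 h): 255·exp(−0.17329·3) = 151.624 mg/L
Dose 6 (470 mg at t=5 h): 470·exp(−0.17329·2) = 332.340 mg/L
C(7) = 120.407 + 141.421 + 140.850 + 197.500 + 151.624 + 332.340 = 1084.143 mg/L

1084.143 mg/L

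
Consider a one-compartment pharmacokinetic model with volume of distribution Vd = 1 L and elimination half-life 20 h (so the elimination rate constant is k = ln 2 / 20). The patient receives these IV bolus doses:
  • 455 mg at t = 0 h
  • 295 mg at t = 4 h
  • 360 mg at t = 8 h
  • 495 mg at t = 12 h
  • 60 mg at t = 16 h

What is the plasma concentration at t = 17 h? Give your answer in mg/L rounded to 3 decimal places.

1178.160 mg/L

k = ln 2 / 20 = 0.03466 per h
Dose 1 (455 mg at t=0 h): 455·exp(−0.03466·17) = 252.427 mg/L
Dose 2 (295 mg at t=4 h): 295·exp(−0.03466·13) = 187.998 mg/L
Dose 3 (360 mg at t=8 h): 360·exp(−0.03466·9) = 263.535 mg/L
Dose 4 (495 mg at t=12 h): 495·exp(−0.03466·5) = 416.244 mg/L
Dose 5 (60 mg at t=16 h): 60·exp(−0.03466·1) = 57.956 mg/L
C(17) = 252.427 + 187.998 + 263.535 + 416.244 + 57.956 = 1178.160 mg/L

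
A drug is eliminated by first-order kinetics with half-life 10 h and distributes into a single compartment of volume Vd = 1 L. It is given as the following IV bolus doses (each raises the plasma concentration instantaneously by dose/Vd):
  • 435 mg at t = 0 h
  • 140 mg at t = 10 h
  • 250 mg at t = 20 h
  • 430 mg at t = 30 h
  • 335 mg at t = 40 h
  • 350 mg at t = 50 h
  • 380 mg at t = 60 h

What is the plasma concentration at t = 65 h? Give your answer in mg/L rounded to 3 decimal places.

k = ln 2 / 10 = 0.06931 per h
Dose 1 (435 mg at t=0 h): 435·exp(−0.06931·65) = 4.806 mg/L
Dose 2 (140 mg at t=10 h): 140·exp(−0.06931·55) = 3.094 mg/L
Dose 3 (250 mg at t=20 h): 250·exp(−0.06931·45) = 11.049 mg/L
Dose 4 (430 mg at t=30 h): 430·exp(−0.06931·35) = 38.007 mg/L
Dose 5 (335 mg at t=40 h): 335·exp(−0.06931·25) = 59.220 mg/L
Dose 6 (350 mg at t=50 h): 350·exp(−0.06931·15) = 123.744 mg/L
Dose 7 (380 mg at t=60 h): 380·exp(−0.06931·5) = 268.701 mg/L
C(65) = 4.806 + 3.094 + 11.049 + 38.007 + 59.220 + 123.744 + 268.701 = 508.620 mg/L

508.620 mg/L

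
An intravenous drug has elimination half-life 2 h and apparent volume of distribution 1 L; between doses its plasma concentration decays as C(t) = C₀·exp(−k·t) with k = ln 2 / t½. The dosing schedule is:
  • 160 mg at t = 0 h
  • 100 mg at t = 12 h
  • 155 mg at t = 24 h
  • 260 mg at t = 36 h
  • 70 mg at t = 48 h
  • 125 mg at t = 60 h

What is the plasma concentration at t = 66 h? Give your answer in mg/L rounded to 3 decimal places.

k = ln 2 / 2 = 0.34657 per h
Dose 1 (160 mg at t=0 h): 160·exp(−0.34657·66) = 0.000 mg/L
Dose 2 (100 mg at t=12 h): 100·exp(−0.34657·54) = 0.000 mg/L
Dose 3 (155 mg at t=24 h): 155·exp(−0.34657·42) = 0.000 mg/L
Dose 4 (260 mg at t=36 h): 260·exp(−0.34657·30) = 0.008 mg/L
Dose 5 (70 mg at t=48 h): 70·exp(−0.34657·18) = 0.137 mg/L
Dose 6 (125 mg at t=60 h): 125·exp(−0.34657·6) = 15.625 mg/L
C(66) = 0.000 + 0.000 + 0.000 + 0.008 + 0.137 + 15.625 = 15.770 mg/L

15.770 mg/L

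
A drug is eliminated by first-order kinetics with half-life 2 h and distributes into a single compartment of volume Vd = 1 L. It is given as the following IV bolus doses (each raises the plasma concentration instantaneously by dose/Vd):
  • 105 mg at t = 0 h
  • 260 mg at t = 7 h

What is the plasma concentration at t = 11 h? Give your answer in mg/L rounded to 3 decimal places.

k = ln 2 / 2 = 0.34657 per h
Dose 1 (105 mg at t=0 h): 105·exp(−0.34657·11) = 2.320 mg/L
Dose 2 (260 mg at t=7 h): 260·exp(−0.34657·4) = 65.000 mg/L
C(11) = 2.320 + 65.000 = 67.320 mg/L

67.320 mg/L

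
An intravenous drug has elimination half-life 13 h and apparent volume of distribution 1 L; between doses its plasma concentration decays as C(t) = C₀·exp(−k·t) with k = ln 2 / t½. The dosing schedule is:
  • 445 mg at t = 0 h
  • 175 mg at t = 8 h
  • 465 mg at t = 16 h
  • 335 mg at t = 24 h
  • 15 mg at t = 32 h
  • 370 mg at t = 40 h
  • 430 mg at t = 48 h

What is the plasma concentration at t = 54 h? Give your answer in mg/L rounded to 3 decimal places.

k = ln 2 / 13 = 0.05332 per h
Dose 1 (445 mg at t=0 h): 445·exp(−0.05332·54) = 24.999 mg/L
Dose 2 (175 mg at t=8 h): 175·exp(−0.05332·46) = 15.061 mg/L
Dose 3 (465 mg at t=16 h): 465·exp(−0.05332·38) = 61.308 mg/L
Dose 4 (335 mg at t=24 h): 335·exp(−0.05332·30) = 67.664 mg/L
Dose 5 (15 mg at t=32 h): 15·exp(−0.05332·22) = 4.641 mg/L
Dose 6 (370 mg at t=40 h): 370·exp(−0.05332·14) = 175.394 mg/L
Dose 7 (430 mg at t=48 h): 430·exp(−0.05332·6) = 312.271 mg/L
C(54) = 24.999 + 15.061 + 61.308 + 67.664 + 4.641 + 175.394 + 312.271 = 661.340 mg/L

661.340 mg/L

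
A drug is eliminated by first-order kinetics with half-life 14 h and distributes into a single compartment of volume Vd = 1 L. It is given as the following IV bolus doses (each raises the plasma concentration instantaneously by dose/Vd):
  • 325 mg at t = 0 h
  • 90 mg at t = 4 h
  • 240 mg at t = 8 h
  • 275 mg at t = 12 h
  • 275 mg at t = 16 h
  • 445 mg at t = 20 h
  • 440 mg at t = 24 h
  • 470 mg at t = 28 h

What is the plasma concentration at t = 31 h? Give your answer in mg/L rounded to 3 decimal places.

k = ln 2 / 14 = 0.04951 per h
Dose 1 (325 mg at t=0 h): 325·exp(−0.04951·31) = 70.035 mg/L
Dose 2 (90 mg at t=4 h): 90·exp(−0.04951·27) = 23.642 mg/L
Dose 3 (240 mg at t=8 h): 240·exp(−0.04951·23) = 76.853 mg/L
Dose 4 (275 mg at t=12 h): 275·exp(−0.04951·19) = 107.348 mg/L
Dose 5 (275 mg at t=16 h): 275·exp(−0.04951·15) = 130.858 mg/L
Dose 6 (445 mg at t=20 h): 445·exp(−0.04951·11) = 258.129 mg/L
Dose 7 (440 mg at t=24 h): 440·exp(−0.04951·7) = 311.127 mg/L
Dose 8 (470 mg at t=28 h): 470·exp(−0.04951·3) = 405.127 mg/L
C(31) = 70.035 + 23.642 + 76.853 + 107.348 + 130.858 + 258.129 + 311.127 + 405.127 = 1383.119 mg/L

1383.119 mg/L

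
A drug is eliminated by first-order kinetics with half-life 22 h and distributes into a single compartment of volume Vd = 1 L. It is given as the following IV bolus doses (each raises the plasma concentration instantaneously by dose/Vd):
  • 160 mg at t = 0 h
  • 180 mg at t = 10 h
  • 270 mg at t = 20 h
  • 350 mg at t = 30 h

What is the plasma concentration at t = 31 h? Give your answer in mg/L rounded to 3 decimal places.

k = ln 2 / 22 = 0.03151 per h
Dose 1 (160 mg at t=0 h): 160·exp(−0.03151·31) = 60.248 mg/L
Dose 2 (180 mg at t=10 h): 180·exp(−0.03151·21) = 92.881 mg/L
Dose 3 (270 mg at t=20 h): 270·exp(−0.03151·11) = 190.919 mg/L
Dose 4 (350 mg at t=30 h): 350·exp(−0.03151·1) = 339.145 mg/L
C(31) = 60.248 + 92.881 + 190.919 + 339.145 = 683.192 mg/L

683.192 mg/L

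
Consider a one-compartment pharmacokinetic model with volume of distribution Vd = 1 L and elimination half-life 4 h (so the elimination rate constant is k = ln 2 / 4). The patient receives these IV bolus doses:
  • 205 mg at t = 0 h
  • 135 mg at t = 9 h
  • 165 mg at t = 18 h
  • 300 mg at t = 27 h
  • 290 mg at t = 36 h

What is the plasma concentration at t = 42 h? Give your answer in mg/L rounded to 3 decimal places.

127.991 mg/L

k = ln 2 / 4 = 0.17329 per h
Dose 1 (205 mg at t=0 h): 205·exp(−0.17329·42) = 0.142 mg/L
Dose 2 (135 mg at t=9 h): 135·exp(−0.17329·33) = 0.443 mg/L
Dose 3 (165 mg at t=18 h): 165·exp(−0.17329·24) = 2.578 mg/L
Dose 4 (300 mg at t=27 h): 300·exp(−0.17329·15) = 22.298 mg/L
Dose 5 (290 mg at t=36 h): 290·exp(−0.17329·6) = 102.530 mg/L
C(42) = 0.142 + 0.443 + 2.578 + 22.298 + 102.530 = 127.991 mg/L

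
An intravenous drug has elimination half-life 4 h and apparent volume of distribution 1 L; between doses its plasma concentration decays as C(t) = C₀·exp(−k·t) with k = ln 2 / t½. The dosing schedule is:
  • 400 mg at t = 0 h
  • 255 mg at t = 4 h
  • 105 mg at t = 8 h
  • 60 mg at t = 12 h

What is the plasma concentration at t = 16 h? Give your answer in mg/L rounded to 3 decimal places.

113.125 mg/L

k = ln 2 / 4 = 0.17329 per h
Dose 1 (400 mg at t=0 h): 400·exp(−0.17329·16) = 25.000 mg/L
Dose 2 (255 mg at t=4 h): 255·exp(−0.17329·12) = 31.875 mg/L
Dose 3 (105 mg at t=8 h): 105·exp(−0.17329·8) = 26.250 mg/L
Dose 4 (60 mg at t=12 h): 60·exp(−0.17329·4) = 30.000 mg/L
C(16) = 25.000 + 31.875 + 26.250 + 30.000 = 113.125 mg/L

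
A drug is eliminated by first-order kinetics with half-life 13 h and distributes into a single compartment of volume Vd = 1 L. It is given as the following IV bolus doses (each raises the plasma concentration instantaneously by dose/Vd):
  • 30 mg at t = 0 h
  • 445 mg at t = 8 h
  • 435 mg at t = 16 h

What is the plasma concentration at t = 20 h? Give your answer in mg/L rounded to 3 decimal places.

k = ln 2 / 13 = 0.05332 per h
Dose 1 (30 mg at t=0 h): 30·exp(−0.05332·20) = 10.328 mg/L
Dose 2 (445 mg at t=8 h): 445·exp(−0.05332·12) = 234.685 mg/L
Dose 3 (435 mg at t=16 h): 435·exp(−0.05332·4) = 351.451 mg/L
C(20) = 10.328 + 234.685 + 351.451 = 596.464 mg/L

596.464 mg/L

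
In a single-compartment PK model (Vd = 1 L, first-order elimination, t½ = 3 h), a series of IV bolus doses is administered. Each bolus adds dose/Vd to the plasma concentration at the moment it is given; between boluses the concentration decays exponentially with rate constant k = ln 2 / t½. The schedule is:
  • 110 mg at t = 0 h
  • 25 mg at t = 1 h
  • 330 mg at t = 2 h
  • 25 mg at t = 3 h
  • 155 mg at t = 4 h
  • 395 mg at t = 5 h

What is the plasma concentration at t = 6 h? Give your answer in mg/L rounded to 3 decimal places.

589.991 mg/L

k = ln 2 / 3 = 0.23105 per h
Dose 1 (110 mg at t=0 h): 110·exp(−0.23105·6) = 27.500 mg/L
Dose 2 (25 mg at t=1 h): 25·exp(−0.23105·5) = 7.875 mg/L
Dose 3 (330 mg at t=2 h): 330·exp(−0.23105·4) = 130.961 mg/L
Dose 4 (25 mg at t=3 h): 25·exp(−0.23105·3) = 12.500 mg/L
Dose 5 (155 mg at t=4 h): 155·exp(−0.23105·2) = 97.644 mg/L
Dose 6 (395 mg at t=5 h): 395·exp(−0.23105·1) = 313.512 mg/L
C(6) = 27.500 + 7.875 + 130.961 + 12.500 + 97.644 + 313.512 = 589.991 mg/L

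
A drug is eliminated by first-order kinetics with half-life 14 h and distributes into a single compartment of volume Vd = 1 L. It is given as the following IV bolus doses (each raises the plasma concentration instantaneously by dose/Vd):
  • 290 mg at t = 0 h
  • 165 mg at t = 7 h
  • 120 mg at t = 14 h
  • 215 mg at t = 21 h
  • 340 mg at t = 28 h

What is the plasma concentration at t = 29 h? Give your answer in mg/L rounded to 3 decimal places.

k = ln 2 / 14 = 0.04951 per h
Dose 1 (290 mg at t=0 h): 290·exp(−0.04951·29) = 68.998 mg/L
Dose 2 (165 mg at t=7 h): 165·exp(−0.04951·22) = 55.518 mg/L
Dose 3 (120 mg at t=14 h): 120·exp(−0.04951·15) = 57.102 mg/L
Dose 4 (215 mg at t=21 h): 215·exp(−0.04951·8) = 144.684 mg/L
Dose 5 (340 mg at t=28 h): 340·exp(−0.04951·1) = 323.576 mg/L
C(29) = 68.998 + 55.518 + 57.102 + 144.684 + 323.576 = 649.879 mg/L

649.879 mg/L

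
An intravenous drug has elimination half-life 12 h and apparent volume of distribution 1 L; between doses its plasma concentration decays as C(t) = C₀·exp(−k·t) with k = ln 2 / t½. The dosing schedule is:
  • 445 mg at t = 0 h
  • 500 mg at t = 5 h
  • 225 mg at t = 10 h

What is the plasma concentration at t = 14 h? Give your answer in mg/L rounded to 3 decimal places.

674.109 mg/L

k = ln 2 / 12 = 0.05776 per h
Dose 1 (445 mg at t=0 h): 445·exp(−0.05776·14) = 198.225 mg/L
Dose 2 (500 mg at t=5 h): 500·exp(−0.05776·9) = 297.302 mg/L
Dose 3 (225 mg at t=10 h): 225·exp(−0.05776·4) = 178.583 mg/L
C(14) = 198.225 + 297.302 + 178.583 = 674.109 mg/L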